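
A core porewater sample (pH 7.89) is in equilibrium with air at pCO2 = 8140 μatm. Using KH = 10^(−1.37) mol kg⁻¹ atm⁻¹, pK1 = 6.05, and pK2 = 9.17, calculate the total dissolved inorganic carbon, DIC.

DIC = 25.6 mmol/kg

[CO2*] = KH · pCO2 = 10^(−1.37) × 8140×10^-6 = 3.472×10^-4 mol/kg
α₀ = 1/(1 + K1/[H⁺] + K1K2/[H⁺]²) = 1/(1 + 10^+1.84 + 10^+0.56) = 0.01355
DIC = [CO2*]/α₀ = 3.472×10^-4 / 0.01355 = 25.6 mmol/kg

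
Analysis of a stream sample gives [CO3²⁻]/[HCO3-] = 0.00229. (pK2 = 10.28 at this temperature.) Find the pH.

pH = 7.64

From K2 = [H⁺][CO3²⁻]/[HCO3-]:  pH = pK2 + log₁₀([CO3²⁻]/[HCO3-])
log₁₀(0.00229) = -2.640
pH = 10.28 + (-2.640) = 7.64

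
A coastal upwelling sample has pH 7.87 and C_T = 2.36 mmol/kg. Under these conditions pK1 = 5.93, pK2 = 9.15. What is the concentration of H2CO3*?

α₀ = 1 / (1 + K1/[H⁺] + K1K2/[H⁺]²) = 1 / (1 + 10^+1.94 + 10^+0.66)
   = 1 / (1 + 87.096 + 4.5709) = 1/92.667 = 0.01079
[CO2*] = α₀ × DIC = 0.01079 × 2.36 = 0.0255 mmol/kg

[CO2*] = 0.0255 mmol/kg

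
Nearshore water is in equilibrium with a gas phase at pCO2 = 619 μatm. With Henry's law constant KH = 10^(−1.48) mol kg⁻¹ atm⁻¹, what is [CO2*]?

[CO2*] = 20.5 μmol/kg

KH = 10^(−1.48) = 3.311×10^-2 mol kg⁻¹ atm⁻¹
[CO2*] = KH · pCO2 = 3.311×10^-2 × 619×10^-6 atm = 2.05×10^-5 mol/kg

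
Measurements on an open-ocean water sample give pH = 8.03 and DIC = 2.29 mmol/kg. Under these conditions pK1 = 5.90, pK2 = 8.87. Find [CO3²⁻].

[CO3²⁻] = 0.287 mmol/kg

α₂ = 1 / (1 + [H⁺]/K2 + [H⁺]²/(K1K2)) = 1 / (1 + 10^+0.84 + 10^-1.29)
   = 1 / (1 + 6.9183 + 0.051286) = 1/7.9696 = 0.1255
[CO3²⁻] = α₂ × DIC = 0.1255 × 2.29 = 0.287 mmol/kg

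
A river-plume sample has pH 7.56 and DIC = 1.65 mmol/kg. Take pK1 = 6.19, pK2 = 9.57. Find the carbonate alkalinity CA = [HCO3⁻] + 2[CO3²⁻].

CA = [HCO3⁻] + 2[CO3²⁻] = (α₁ + 2α₂)·DIC
At pH 7.56: [H⁺]/K1 = 10^-1.37 = 0.042658, K2/[H⁺] = 10^-2.01 = 0.0097724
α₁ = 1/(1 + 0.042658 + 0.0097724) = 1/1.0524 = 0.9502; α₂ = α₁·K2/[H⁺] = 0.009286
α₁ + 2α₂ = 0.9688
CA = 0.9688 × 1.65 = 1.60 mmol/kg

CA = 1.60 mmol/kg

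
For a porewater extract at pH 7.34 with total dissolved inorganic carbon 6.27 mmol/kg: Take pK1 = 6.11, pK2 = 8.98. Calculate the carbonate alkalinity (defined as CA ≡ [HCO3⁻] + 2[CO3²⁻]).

CA = 6.06 mmol/kg

CA = [HCO3⁻] + 2[CO3²⁻] = (α₁ + 2α₂)·DIC
At pH 7.34: [H⁺]/K1 = 10^-1.23 = 0.058884, K2/[H⁺] = 10^-1.64 = 0.022909
α₁ = 1/(1 + 0.058884 + 0.022909) = 1/1.0818 = 0.9244; α₂ = α₁·K2/[H⁺] = 0.02118
α₁ + 2α₂ = 0.9667
CA = 0.9667 × 6.27 = 6.06 mmol/kg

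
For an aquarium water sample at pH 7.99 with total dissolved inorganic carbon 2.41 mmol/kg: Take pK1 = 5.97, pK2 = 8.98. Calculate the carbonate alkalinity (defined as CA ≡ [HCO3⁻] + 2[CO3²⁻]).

CA = 2.61 mmol/kg

CA = [HCO3⁻] + 2[CO3²⁻] = (α₁ + 2α₂)·DIC
At pH 7.99: [H⁺]/K1 = 10^-2.02 = 0.0095499, K2/[H⁺] = 10^-0.99 = 0.10233
α₁ = 1/(1 + 0.0095499 + 0.10233) = 1/1.1119 = 0.8994; α₂ = α₁·K2/[H⁺] = 0.09203
α₁ + 2α₂ = 1.0834
CA = 1.0834 × 2.41 = 2.61 mmol/kg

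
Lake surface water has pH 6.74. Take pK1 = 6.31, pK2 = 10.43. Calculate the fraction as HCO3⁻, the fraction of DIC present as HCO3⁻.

α₁ = 0.729

α₁ = 1 / (1 + [H⁺]/K1 + K2/[H⁺]) = 1 / (1 + 10^-0.43 + 10^-3.69)
   = 1 / (1 + 0.37154 + 0.00020417) = 1/1.3717 = 0.7290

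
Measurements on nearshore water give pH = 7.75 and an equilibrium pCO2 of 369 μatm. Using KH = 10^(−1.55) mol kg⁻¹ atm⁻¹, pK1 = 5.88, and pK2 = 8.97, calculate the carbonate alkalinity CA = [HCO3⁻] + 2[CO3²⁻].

CA = 0.864 mmol/kg

[CO2*] = KH · pCO2 = 10^(−1.55) × 369×10^-6 = 1.040×10^-5 mol/kg
α₀ = 1/(1 + K1/[H⁺] + K1K2/[H⁺]²) = 1/(1 + 10^+1.87 + 10^+0.65) = 0.01256
DIC = [CO2*]/α₀ = 1.040×10^-5 / 0.01256 = 0.8278 mmol/kg
CA = (α₁ + 2α₂)·DIC = (0.9313 + 2×0.05612) × 0.8278 = 0.864 mmol/kg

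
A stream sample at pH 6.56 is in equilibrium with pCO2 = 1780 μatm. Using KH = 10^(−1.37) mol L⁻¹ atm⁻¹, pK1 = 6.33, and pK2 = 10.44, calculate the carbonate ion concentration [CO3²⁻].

[CO2*] = KH · pCO2 = 10^(−1.37) × 1780×10^-6 = 7.593×10^-5 mol/L
α₀ = 1/(1 + K1/[H⁺] + K1K2/[H⁺]²) = 1/(1 + 10^+0.23 + 10^-3.65) = 0.3706
DIC = [CO2*]/α₀ = 7.593×10^-5 / 0.3706 = 0.2049 mmol/L
[CO3²⁻] = α₂·DIC; α₂ = 8.296×10^-5, so [CO3²⁻] = 8.296×10^-5 × 0.2049 = 1.70×10^-5 mmol/L = 0.0170 μmol/L

[CO3²⁻] = 0.0170 μmol/L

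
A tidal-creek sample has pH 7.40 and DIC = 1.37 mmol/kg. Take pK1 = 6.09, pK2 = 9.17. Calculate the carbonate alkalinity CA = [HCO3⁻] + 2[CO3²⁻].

CA = 1.33 mmol/kg

CA = [HCO3⁻] + 2[CO3²⁻] = (α₁ + 2α₂)·DIC
At pH 7.40: [H⁺]/K1 = 10^-1.31 = 0.048978, K2/[H⁺] = 10^-1.77 = 0.016982
α₁ = 1/(1 + 0.048978 + 0.016982) = 1/1.0660 = 0.9381; α₂ = α₁·K2/[H⁺] = 0.01593
α₁ + 2α₂ = 0.9700
CA = 0.9700 × 1.37 = 1.33 mmol/kg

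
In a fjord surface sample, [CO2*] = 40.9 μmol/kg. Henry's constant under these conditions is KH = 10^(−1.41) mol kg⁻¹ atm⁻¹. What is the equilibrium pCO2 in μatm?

KH = 10^(−1.41) = 3.890×10^-2 mol kg⁻¹ atm⁻¹
pCO2 = [CO2*]/KH = 40.9×10^-6 / 3.890×10^-2 = 1.05×10^-3 atm = 1050 μatm

pCO2 = 1050 μatm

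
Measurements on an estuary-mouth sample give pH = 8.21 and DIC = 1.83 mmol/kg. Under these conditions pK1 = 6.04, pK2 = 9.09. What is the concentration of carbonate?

α₂ = 1 / (1 + [H⁺]/K2 + [H⁺]²/(K1K2)) = 1 / (1 + 10^+0.88 + 10^-1.29)
   = 1 / (1 + 7.5858 + 0.051286) = 1/8.6371 = 0.1158
[CO3²⁻] = α₂ × DIC = 0.1158 × 1.83 = 0.212 mmol/kg

[CO3²⁻] = 0.212 mmol/kg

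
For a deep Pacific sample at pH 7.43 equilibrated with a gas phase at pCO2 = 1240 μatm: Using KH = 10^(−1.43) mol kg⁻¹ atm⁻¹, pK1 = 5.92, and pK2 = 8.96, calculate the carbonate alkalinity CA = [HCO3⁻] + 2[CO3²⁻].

[CO2*] = KH · pCO2 = 10^(−1.43) × 1240×10^-6 = 4.607×10^-5 mol/kg
α₀ = 1/(1 + K1/[H⁺] + K1K2/[H⁺]²) = 1/(1 + 10^+1.51 + 10^-0.02) = 0.02914
DIC = [CO2*]/α₀ = 4.607×10^-5 / 0.02914 = 1.581 mmol/kg
CA = (α₁ + 2α₂)·DIC = (0.9430 + 2×0.02783) × 1.581 = 1.58 mmol/kg

CA = 1.58 mmol/kg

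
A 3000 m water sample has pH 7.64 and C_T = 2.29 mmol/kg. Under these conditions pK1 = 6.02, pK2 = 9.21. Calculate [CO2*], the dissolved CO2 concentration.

α₀ = 1 / (1 + K1/[H⁺] + K1K2/[H⁺]²) = 1 / (1 + 10^+1.62 + 10^+0.05)
   = 1 / (1 + 41.687 + 1.1220) = 1/43.809 = 0.02283
[CO2*] = α₀ × DIC = 0.02283 × 2.29 = 0.0523 mmol/kg

[CO2*] = 0.0523 mmol/kg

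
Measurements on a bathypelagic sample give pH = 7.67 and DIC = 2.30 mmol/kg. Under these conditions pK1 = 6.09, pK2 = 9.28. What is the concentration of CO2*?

α₀ = 1 / (1 + K1/[H⁺] + K1K2/[H⁺]²) = 1 / (1 + 10^+1.58 + 10^-0.03)
   = 1 / (1 + 38.019 + 0.93325) = 1/39.952 = 0.02503
[CO2*] = α₀ × DIC = 0.02503 × 2.30 = 0.0576 mmol/kg

[CO2*] = 0.0576 mmol/kg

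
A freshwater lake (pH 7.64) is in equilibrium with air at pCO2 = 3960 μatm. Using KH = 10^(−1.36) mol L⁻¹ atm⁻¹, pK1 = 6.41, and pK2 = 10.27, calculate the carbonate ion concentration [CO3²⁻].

[CO3²⁻] = 6.88 μmol/L

[CO2*] = KH · pCO2 = 10^(−1.36) × 3960×10^-6 = 1.729×10^-4 mol/L
α₀ = 1/(1 + K1/[H⁺] + K1K2/[H⁺]²) = 1/(1 + 10^+1.23 + 10^-1.40) = 0.05549
DIC = [CO2*]/α₀ = 1.729×10^-4 / 0.05549 = 3.115 mmol/L
[CO3²⁻] = α₂·DIC; α₂ = 0.002209, so [CO3²⁻] = 0.002209 × 3.115 = 0.00688 mmol/L = 6.88 μmol/L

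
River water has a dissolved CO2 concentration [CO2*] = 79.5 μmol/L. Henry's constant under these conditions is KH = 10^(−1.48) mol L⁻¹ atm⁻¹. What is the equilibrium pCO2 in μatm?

KH = 10^(−1.48) = 3.311×10^-2 mol L⁻¹ atm⁻¹
pCO2 = [CO2*]/KH = 79.5×10^-6 / 3.311×10^-2 = 2.40×10^-3 atm = 2400 μatm

pCO2 = 2400 μatm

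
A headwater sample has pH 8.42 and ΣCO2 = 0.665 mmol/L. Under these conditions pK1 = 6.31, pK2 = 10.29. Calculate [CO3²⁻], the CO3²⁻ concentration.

α₂ = 1 / (1 + [H⁺]/K2 + [H⁺]²/(K1K2)) = 1 / (1 + 10^+1.87 + 10^-0.24)
   = 1 / (1 + 74.131 + 0.57544) = 1/75.706 = 0.01321
[CO3²⁻] = α₂ × DIC = 0.01321 × 0.665 = 0.00878 mmol/L = 8.78 μmol/L

[CO3²⁻] = 8.78 μmol/L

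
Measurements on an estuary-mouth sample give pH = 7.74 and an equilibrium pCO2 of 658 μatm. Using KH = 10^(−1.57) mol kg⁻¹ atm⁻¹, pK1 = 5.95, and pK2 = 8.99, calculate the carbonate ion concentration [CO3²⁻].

[CO2*] = KH · pCO2 = 10^(−1.57) × 658×10^-6 = 1.771×10^-5 mol/kg
α₀ = 1/(1 + K1/[H⁺] + K1K2/[H⁺]²) = 1/(1 + 10^+1.79 + 10^+0.54) = 0.01512
DIC = [CO2*]/α₀ = 1.771×10^-5 / 0.01512 = 1.171 mmol/kg
[CO3²⁻] = α₂·DIC; α₂ = 0.05244, so [CO3²⁻] = 0.05244 × 1.171 = 0.0614 mmol/kg

[CO3²⁻] = 0.0614 mmol/kg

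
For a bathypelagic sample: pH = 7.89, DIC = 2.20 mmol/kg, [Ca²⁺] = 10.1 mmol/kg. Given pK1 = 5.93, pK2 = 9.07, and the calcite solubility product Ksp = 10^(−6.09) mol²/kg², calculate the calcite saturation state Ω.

Ω = 1.68

α₂ = 1 / (1 + [H⁺]/K2 + [H⁺]²/(K1K2)) = 1 / (1 + 10^+1.18 + 10^-0.78)
   = 1 / (1 + 15.136 + 0.16596) = 1/16.302 = 0.06134
[CO3²⁻] = α₂ × DIC = 0.06134 × 2.20 = 0.1350 mmol/kg
Ksp = 10^(−6.09) = 8.128×10^-7
Ω = [Ca²⁺][CO3²⁻]/Ksp = (10.1×10^-3)(1.350×10^-4) / 8.128×10^-7 = 1.68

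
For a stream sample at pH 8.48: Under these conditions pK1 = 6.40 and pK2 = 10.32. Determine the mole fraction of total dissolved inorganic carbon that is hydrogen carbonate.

α₁ = 1 / (1 + [H⁺]/K1 + K2/[H⁺]) = 1 / (1 + 10^-2.08 + 10^-1.84)
   = 1 / (1 + 0.0083176 + 0.014454) = 1/1.0228 = 0.9777

α₁ = 0.978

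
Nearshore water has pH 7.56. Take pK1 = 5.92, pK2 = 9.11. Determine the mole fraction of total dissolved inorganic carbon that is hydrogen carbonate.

α₁ = 1 / (1 + [H⁺]/K1 + K2/[H⁺]) = 1 / (1 + 10^-1.64 + 10^-1.55)
   = 1 / (1 + 0.022909 + 0.028184) = 1/1.0511 = 0.9514

α₁ = 0.951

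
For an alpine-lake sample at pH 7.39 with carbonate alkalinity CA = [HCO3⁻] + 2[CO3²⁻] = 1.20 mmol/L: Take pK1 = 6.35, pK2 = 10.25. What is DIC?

DIC = 1.31 mmol/L

CA = [HCO3⁻] + 2[CO3²⁻] = (α₁ + 2α₂)·DIC
At pH 7.39: [H⁺]/K1 = 10^-1.04 = 0.091201, K2/[H⁺] = 10^-2.86 = 0.0013804
α₁ = 1/(1 + 0.091201 + 0.0013804) = 1/1.0926 = 0.9153; α₂ = α₁·K2/[H⁺] = 0.001263
α₁ + 2α₂ = 0.9178
DIC = CA / (α₁ + 2α₂) = 1.20 / 0.9178 = 1.31 mmol/L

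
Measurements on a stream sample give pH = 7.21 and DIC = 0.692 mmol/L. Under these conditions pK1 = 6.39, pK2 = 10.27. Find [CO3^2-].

[CO3²⁻] = 0.523 μmol/L

α₂ = 1 / (1 + [H⁺]/K2 + [H⁺]²/(K1K2)) = 1 / (1 + 10^+3.06 + 10^+2.24)
   = 1 / (1 + 1148.2 + 173.78) = 1/1322.9 = 0.0007559
[CO3²⁻] = α₂ × DIC = 0.0007559 × 0.692 = 0.000523 mmol/L = 0.523 μmol/L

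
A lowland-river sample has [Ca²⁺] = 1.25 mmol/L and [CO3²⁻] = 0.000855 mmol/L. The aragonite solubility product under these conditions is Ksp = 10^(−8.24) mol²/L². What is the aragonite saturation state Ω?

Ω = 0.186

Ksp = 10^(−8.24) = 5.754×10^-9
Ω = [Ca²⁺][CO3²⁻]/Ksp = (1.25×10^-3)(0.000855×10^-3) / 5.754×10^-9 = 0.186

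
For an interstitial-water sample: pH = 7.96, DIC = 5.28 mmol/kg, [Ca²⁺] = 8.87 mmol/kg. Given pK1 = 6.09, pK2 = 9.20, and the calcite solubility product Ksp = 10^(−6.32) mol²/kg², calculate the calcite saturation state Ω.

α₂ = 1 / (1 + [H⁺]/K2 + [H⁺]²/(K1K2)) = 1 / (1 + 10^+1.24 + 10^-0.63)
   = 1 / (1 + 17.378 + 0.23442) = 1/18.612 = 0.05373
[CO3²⁻] = α₂ × DIC = 0.05373 × 5.28 = 0.2837 mmol/kg
Ksp = 10^(−6.32) = 4.786×10^-7
Ω = [Ca²⁺][CO3²⁻]/Ksp = (8.87×10^-3)(2.837×10^-4) / 4.786×10^-7 = 5.26

Ω = 5.26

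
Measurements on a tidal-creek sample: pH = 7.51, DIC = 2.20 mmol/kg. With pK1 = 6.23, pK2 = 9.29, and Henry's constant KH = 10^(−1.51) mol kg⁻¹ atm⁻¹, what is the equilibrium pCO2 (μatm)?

α₀ = 1 / (1 + K1/[H⁺] + K1K2/[H⁺]²) = 1 / (1 + 10^+1.28 + 10^-0.50)
   = 1 / (1 + 19.055 + 0.31623) = 1/20.371 = 0.04909
[CO2*] = α₀ × DIC = 0.04909 × 2.20 = 0.1080 mmol/kg
pCO2 = [CO2*]/KH = 1.080×10^-4 / 3.090×10^-2 = 3490 μatm

pCO2 = 3490 μatm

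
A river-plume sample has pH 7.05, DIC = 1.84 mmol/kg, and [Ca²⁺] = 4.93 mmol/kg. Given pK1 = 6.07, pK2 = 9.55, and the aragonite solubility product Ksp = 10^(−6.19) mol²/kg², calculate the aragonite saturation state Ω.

Ω = 0.0401

α₂ = 1 / (1 + [H⁺]/K2 + [H⁺]²/(K1K2)) = 1 / (1 + 10^+2.50 + 10^+1.52)
   = 1 / (1 + 316.23 + 33.113) = 1/350.34 = 0.002854
[CO3²⁻] = α₂ × DIC = 0.002854 × 1.84 = 0.005252 mmol/kg = 5.252 μmol/kg
Ksp = 10^(−6.19) = 6.457×10^-7
Ω = [Ca²⁺][CO3²⁻]/Ksp = (4.93×10^-3)(5.252×10^-6) / 6.457×10^-7 = 0.0401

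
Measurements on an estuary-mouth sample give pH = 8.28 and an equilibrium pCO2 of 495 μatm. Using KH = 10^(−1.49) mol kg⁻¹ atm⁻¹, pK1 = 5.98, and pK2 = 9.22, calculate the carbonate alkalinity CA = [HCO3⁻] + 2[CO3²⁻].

CA = 3.93 mmol/kg

[CO2*] = KH · pCO2 = 10^(−1.49) × 495×10^-6 = 1.602×10^-5 mol/kg
α₀ = 1/(1 + K1/[H⁺] + K1K2/[H⁺]²) = 1/(1 + 10^+2.30 + 10^+1.36) = 0.004476
DIC = [CO2*]/α₀ = 1.602×10^-5 / 0.004476 = 3.579 mmol/kg
CA = (α₁ + 2α₂)·DIC = (0.8930 + 2×0.1025) × 3.579 = 3.93 mmol/kg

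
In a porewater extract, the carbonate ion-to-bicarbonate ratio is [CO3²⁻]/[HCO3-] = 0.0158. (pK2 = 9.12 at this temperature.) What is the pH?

pH = 7.32

From K2 = [H⁺][CO3²⁻]/[HCO3-]:  pH = pK2 + log₁₀([CO3²⁻]/[HCO3-])
log₁₀(0.0158) = -1.801
pH = 9.12 + (-1.801) = 7.32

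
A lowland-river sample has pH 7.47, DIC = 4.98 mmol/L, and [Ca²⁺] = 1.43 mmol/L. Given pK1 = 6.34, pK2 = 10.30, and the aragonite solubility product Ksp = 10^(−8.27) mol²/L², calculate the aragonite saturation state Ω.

Ω = 1.82

α₂ = 1 / (1 + [H⁺]/K2 + [H⁺]²/(K1K2)) = 1 / (1 + 10^+2.83 + 10^+1.70)
   = 1 / (1 + 676.08 + 50.119) = 1/727.20 = 0.001375
[CO3²⁻] = α₂ × DIC = 0.001375 × 4.98 = 0.006848 mmol/L = 6.848 μmol/L
Ksp = 10^(−8.27) = 5.370×10^-9
Ω = [Ca²⁺][CO3²⁻]/Ksp = (1.43×10^-3)(6.848×10^-6) / 5.370×10^-9 = 1.82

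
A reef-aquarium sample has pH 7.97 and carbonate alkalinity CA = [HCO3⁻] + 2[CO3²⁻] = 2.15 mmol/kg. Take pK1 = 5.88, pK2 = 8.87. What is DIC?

DIC = 1.95 mmol/kg

CA = [HCO3⁻] + 2[CO3²⁻] = (α₁ + 2α₂)·DIC
At pH 7.97: [H⁺]/K1 = 10^-2.09 = 0.0081283, K2/[H⁺] = 10^-0.90 = 0.12589
α₁ = 1/(1 + 0.0081283 + 0.12589) = 1/1.1340 = 0.8818; α₂ = α₁·K2/[H⁺] = 0.1110
α₁ + 2α₂ = 1.1038
DIC = CA / (α₁ + 2α₂) = 2.15 / 1.1038 = 1.95 mmol/kg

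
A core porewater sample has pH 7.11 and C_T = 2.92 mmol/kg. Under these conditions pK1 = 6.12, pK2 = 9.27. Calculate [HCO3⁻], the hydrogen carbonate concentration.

[HCO3⁻] = 2.63 mmol/kg

α₁ = 1 / (1 + [H⁺]/K1 + K2/[H⁺]) = 1 / (1 + 10^-0.99 + 10^-2.16)
   = 1 / (1 + 0.10233 + 0.0069183) = 1/1.1092 = 0.9015
[HCO3⁻] = α₁ × DIC = 0.9015 × 2.92 = 2.63 mmol/kg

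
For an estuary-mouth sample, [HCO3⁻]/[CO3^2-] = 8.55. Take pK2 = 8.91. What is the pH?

pH = 7.98

From K2 = [H⁺][CO3^2-]/[HCO3⁻]:  pH = pK2 − log₁₀([HCO3⁻]/[CO3^2-])
log₁₀(8.55) = +0.932
pH = 8.91 − (+0.932) = 7.98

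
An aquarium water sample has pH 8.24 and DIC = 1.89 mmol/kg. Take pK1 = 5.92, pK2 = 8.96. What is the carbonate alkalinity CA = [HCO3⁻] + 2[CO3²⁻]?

CA = [HCO3⁻] + 2[CO3²⁻] = (α₁ + 2α₂)·DIC
At pH 8.24: [H⁺]/K1 = 10^-2.32 = 0.0047863, K2/[H⁺] = 10^-0.72 = 0.19055
α₁ = 1/(1 + 0.0047863 + 0.19055) = 1/1.1953 = 0.8366; α₂ = α₁·K2/[H⁺] = 0.1594
α₁ + 2α₂ = 1.1554
CA = 1.1554 × 1.89 = 2.18 mmol/kg

CA = 2.18 mmol/kg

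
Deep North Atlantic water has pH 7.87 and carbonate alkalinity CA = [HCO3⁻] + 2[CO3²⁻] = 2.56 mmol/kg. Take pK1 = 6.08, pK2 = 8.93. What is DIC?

CA = [HCO3⁻] + 2[CO3²⁻] = (α₁ + 2α₂)·DIC
At pH 7.87: [H⁺]/K1 = 10^-1.79 = 0.016218, K2/[H⁺] = 10^-1.06 = 0.087096
α₁ = 1/(1 + 0.016218 + 0.087096) = 1/1.1033 = 0.9064; α₂ = α₁·K2/[H⁺] = 0.07894
α₁ + 2α₂ = 1.0642
DIC = CA / (α₁ + 2α₂) = 2.56 / 1.0642 = 2.41 mmol/kg

DIC = 2.41 mmol/kg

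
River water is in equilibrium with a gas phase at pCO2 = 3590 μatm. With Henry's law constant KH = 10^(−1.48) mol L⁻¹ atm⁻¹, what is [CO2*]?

[CO2*] = 119 μmol/L

KH = 10^(−1.48) = 3.311×10^-2 mol L⁻¹ atm⁻¹
[CO2*] = KH · pCO2 = 3.311×10^-2 × 3590×10^-6 atm = 1.19×10^-4 mol/L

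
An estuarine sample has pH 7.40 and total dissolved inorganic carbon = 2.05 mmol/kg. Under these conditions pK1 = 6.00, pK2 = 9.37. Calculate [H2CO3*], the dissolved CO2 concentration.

α₀ = 1 / (1 + K1/[H⁺] + K1K2/[H⁺]²) = 1 / (1 + 10^+1.40 + 10^-0.57)
   = 1 / (1 + 25.119 + 0.26915) = 1/26.388 = 0.03790
[CO2*] = α₀ × DIC = 0.03790 × 2.05 = 0.0777 mmol/kg

[CO2*] = 0.0777 mmol/kg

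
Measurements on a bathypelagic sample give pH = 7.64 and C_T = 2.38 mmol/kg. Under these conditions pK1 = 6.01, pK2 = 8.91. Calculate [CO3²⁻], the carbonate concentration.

[CO3²⁻] = 0.119 mmol/kg

α₂ = 1 / (1 + [H⁺]/K2 + [H⁺]²/(K1K2)) = 1 / (1 + 10^+1.27 + 10^-0.36)
   = 1 / (1 + 18.621 + 0.43652) = 1/20.057 = 0.04986
[CO3²⁻] = α₂ × DIC = 0.04986 × 2.38 = 0.119 mmol/kg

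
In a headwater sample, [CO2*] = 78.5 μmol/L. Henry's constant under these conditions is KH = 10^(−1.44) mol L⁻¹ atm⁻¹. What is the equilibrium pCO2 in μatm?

KH = 10^(−1.44) = 3.631×10^-2 mol L⁻¹ atm⁻¹
pCO2 = [CO2*]/KH = 78.5×10^-6 / 3.631×10^-2 = 2.16×10^-3 atm = 2160 μatm

pCO2 = 2160 μatm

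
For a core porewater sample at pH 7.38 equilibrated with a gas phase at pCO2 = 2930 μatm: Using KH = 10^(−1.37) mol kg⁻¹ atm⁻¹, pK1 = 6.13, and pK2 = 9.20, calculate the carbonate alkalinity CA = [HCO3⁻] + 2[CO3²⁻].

CA = 2.29 mmol/kg

[CO2*] = KH · pCO2 = 10^(−1.37) × 2930×10^-6 = 1.250×10^-4 mol/kg
α₀ = 1/(1 + K1/[H⁺] + K1K2/[H⁺]²) = 1/(1 + 10^+1.25 + 10^-0.57) = 0.05249
DIC = [CO2*]/α₀ = 1.250×10^-4 / 0.05249 = 2.381 mmol/kg
CA = (α₁ + 2α₂)·DIC = (0.9334 + 2×0.01413) × 2.381 = 2.29 mmol/kg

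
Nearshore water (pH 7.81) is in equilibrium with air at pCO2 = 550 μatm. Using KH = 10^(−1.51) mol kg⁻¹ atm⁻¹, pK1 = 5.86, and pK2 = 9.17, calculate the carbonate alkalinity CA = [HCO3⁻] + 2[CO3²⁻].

CA = 1.65 mmol/kg

[CO2*] = KH · pCO2 = 10^(−1.51) × 550×10^-6 = 1.700×10^-5 mol/kg
α₀ = 1/(1 + K1/[H⁺] + K1K2/[H⁺]²) = 1/(1 + 10^+1.95 + 10^+0.59) = 0.01064
DIC = [CO2*]/α₀ = 1.700×10^-5 / 0.01064 = 1.598 mmol/kg
CA = (α₁ + 2α₂)·DIC = (0.9480 + 2×0.04138) × 1.598 = 1.65 mmol/kg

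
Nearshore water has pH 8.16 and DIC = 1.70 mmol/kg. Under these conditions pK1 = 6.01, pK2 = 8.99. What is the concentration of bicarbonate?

α₁ = 1 / (1 + [H⁺]/K1 + K2/[H⁺]) = 1 / (1 + 10^-2.15 + 10^-0.83)
   = 1 / (1 + 0.0070795 + 0.14791) = 1/1.1550 = 0.8658
[HCO3⁻] = α₁ × DIC = 0.8658 × 1.70 = 1.47 mmol/kg

[HCO3⁻] = 1.47 mmol/kg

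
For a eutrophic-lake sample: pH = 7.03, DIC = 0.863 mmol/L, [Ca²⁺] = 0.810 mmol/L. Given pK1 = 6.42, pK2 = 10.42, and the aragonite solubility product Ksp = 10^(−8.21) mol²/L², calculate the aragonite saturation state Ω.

α₂ = 1 / (1 + [H⁺]/K2 + [H⁺]²/(K1K2)) = 1 / (1 + 10^+3.39 + 10^+2.78)
   = 1 / (1 + 2454.7 + 602.56) = 1/3058.3 = 0.0003270
[CO3²⁻] = α₂ × DIC = 0.0003270 × 0.863 = 0.0002822 mmol/L = 0.2822 μmol/L
Ksp = 10^(−8.21) = 6.166×10^-9
Ω = [Ca²⁺][CO3²⁻]/Ksp = (0.810×10^-3)(2.822×10^-7) / 6.166×10^-9 = 0.0371

Ω = 0.0371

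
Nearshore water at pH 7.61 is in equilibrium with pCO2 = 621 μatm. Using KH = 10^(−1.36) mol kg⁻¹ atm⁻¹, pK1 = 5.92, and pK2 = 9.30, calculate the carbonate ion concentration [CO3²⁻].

[CO2*] = KH · pCO2 = 10^(−1.36) × 621×10^-6 = 2.711×10^-5 mol/kg
α₀ = 1/(1 + K1/[H⁺] + K1K2/[H⁺]²) = 1/(1 + 10^+1.69 + 10^+0.00) = 0.01962
DIC = [CO2*]/α₀ = 2.711×10^-5 / 0.01962 = 1.382 mmol/kg
[CO3²⁻] = α₂·DIC; α₂ = 0.01962, so [CO3²⁻] = 0.01962 × 1.382 = 0.0271 mmol/kg

[CO3²⁻] = 0.0271 mmol/kg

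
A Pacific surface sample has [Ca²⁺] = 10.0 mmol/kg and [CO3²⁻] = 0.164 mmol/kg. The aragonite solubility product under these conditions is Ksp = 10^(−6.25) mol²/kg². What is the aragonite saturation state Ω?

Ksp = 10^(−6.25) = 5.623×10^-7
Ω = [Ca²⁺][CO3²⁻]/Ksp = (10.0×10^-3)(0.164×10^-3) / 5.623×10^-7 = 2.92

Ω = 2.92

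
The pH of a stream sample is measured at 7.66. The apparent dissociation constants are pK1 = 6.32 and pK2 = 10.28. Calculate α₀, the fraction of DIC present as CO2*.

α₀ = 1 / (1 + K1/[H⁺] + K1K2/[H⁺]²) = 1 / (1 + 10^+1.34 + 10^-1.28)
   = 1 / (1 + 21.878 + 0.052481) = 1/22.930 = 0.04361

α₀ = 0.0436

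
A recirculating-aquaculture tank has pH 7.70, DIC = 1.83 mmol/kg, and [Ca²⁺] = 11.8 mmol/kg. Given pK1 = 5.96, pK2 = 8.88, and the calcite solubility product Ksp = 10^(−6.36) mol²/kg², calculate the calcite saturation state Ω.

Ω = 3.01

α₂ = 1 / (1 + [H⁺]/K2 + [H⁺]²/(K1K2)) = 1 / (1 + 10^+1.18 + 10^-0.56)
   = 1 / (1 + 15.136 + 0.27542) = 1/16.411 = 0.06093
[CO3²⁻] = α₂ × DIC = 0.06093 × 1.83 = 0.1115 mmol/kg
Ksp = 10^(−6.36) = 4.365×10^-7
Ω = [Ca²⁺][CO3²⁻]/Ksp = (11.8×10^-3)(1.115×10^-4) / 4.365×10^-7 = 3.01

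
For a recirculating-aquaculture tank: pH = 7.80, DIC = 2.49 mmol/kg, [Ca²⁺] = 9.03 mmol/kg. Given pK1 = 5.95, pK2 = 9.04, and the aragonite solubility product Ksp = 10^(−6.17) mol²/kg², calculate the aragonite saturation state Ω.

α₂ = 1 / (1 + [H⁺]/K2 + [H⁺]²/(K1K2)) = 1 / (1 + 10^+1.24 + 10^-0.61)
   = 1 / (1 + 17.378 + 0.24547) = 1/18.623 = 0.05370
[CO3²⁻] = α₂ × DIC = 0.05370 × 2.49 = 0.1337 mmol/kg
Ksp = 10^(−6.17) = 6.761×10^-7
Ω = [Ca²⁺][CO3²⁻]/Ksp = (9.03×10^-3)(1.337×10^-4) / 6.761×10^-7 = 1.79

Ω = 1.79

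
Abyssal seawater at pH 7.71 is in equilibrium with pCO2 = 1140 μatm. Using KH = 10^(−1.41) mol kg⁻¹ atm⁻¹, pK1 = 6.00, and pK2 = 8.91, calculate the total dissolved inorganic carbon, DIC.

DIC = 2.46 mmol/kg

[CO2*] = KH · pCO2 = 10^(−1.41) × 1140×10^-6 = 4.435×10^-5 mol/kg
α₀ = 1/(1 + K1/[H⁺] + K1K2/[H⁺]²) = 1/(1 + 10^+1.71 + 10^+0.51) = 0.01801
DIC = [CO2*]/α₀ = 4.435×10^-5 / 0.01801 = 2.46 mmol/kg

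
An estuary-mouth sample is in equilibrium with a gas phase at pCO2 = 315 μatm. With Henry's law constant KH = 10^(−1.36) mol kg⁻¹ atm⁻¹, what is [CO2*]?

[CO2*] = 13.8 μmol/kg

KH = 10^(−1.36) = 4.365×10^-2 mol kg⁻¹ atm⁻¹
[CO2*] = KH · pCO2 = 4.365×10^-2 × 315×10^-6 atm = 1.38×10^-5 mol/kg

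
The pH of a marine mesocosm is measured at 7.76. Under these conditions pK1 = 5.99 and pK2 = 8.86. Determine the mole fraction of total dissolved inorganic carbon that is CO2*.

α₀ = 0.0155

α₀ = 1 / (1 + K1/[H⁺] + K1K2/[H⁺]²) = 1 / (1 + 10^+1.77 + 10^+0.67)
   = 1 / (1 + 58.884 + 4.6774) = 1/64.562 = 0.01549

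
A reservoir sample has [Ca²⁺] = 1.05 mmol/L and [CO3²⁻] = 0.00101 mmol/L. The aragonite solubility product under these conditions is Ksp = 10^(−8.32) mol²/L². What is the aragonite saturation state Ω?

Ksp = 10^(−8.32) = 4.786×10^-9
Ω = [Ca²⁺][CO3²⁻]/Ksp = (1.05×10^-3)(0.00101×10^-3) / 4.786×10^-9 = 0.222

Ω = 0.222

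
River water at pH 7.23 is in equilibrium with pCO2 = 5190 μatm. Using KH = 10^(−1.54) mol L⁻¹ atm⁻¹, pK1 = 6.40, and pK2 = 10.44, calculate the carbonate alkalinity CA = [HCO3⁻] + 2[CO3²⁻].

[CO2*] = KH · pCO2 = 10^(−1.54) × 5190×10^-6 = 1.497×10^-4 mol/L
α₀ = 1/(1 + K1/[H⁺] + K1K2/[H⁺]²) = 1/(1 + 10^+0.83 + 10^-2.38) = 0.1288
DIC = [CO2*]/α₀ = 1.497×10^-4 / 0.1288 = 1.162 mmol/L
CA = (α₁ + 2α₂)·DIC = (0.8707 + 2×0.0005369) × 1.162 = 1.01 mmol/L

CA = 1.01 mmol/L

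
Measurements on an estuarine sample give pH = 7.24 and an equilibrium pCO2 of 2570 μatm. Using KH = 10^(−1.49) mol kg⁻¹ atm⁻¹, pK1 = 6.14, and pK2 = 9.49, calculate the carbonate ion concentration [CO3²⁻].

[CO3²⁻] = 5.89 μmol/kg

[CO2*] = KH · pCO2 = 10^(−1.49) × 2570×10^-6 = 8.316×10^-5 mol/kg
α₀ = 1/(1 + K1/[H⁺] + K1K2/[H⁺]²) = 1/(1 + 10^+1.10 + 10^-1.15) = 0.07321
DIC = [CO2*]/α₀ = 8.316×10^-5 / 0.07321 = 1.136 mmol/kg
[CO3²⁻] = α₂·DIC; α₂ = 0.005183, so [CO3²⁻] = 0.005183 × 1.136 = 0.00589 mmol/kg = 5.89 μmol/kg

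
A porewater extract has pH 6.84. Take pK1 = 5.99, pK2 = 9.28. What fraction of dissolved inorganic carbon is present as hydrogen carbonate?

α₁ = 0.873

α₁ = 1 / (1 + [H⁺]/K1 + K2/[H⁺]) = 1 / (1 + 10^-0.85 + 10^-2.44)
   = 1 / (1 + 0.14125 + 0.0036308) = 1/1.1449 = 0.8735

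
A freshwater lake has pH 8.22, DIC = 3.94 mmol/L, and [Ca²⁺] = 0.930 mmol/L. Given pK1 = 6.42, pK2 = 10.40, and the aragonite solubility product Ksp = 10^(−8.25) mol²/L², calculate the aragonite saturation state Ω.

α₂ = 1 / (1 + [H⁺]/K2 + [H⁺]²/(K1K2)) = 1 / (1 + 10^+2.18 + 10^+0.38)
   = 1 / (1 + 151.36 + 2.3988) = 1/154.75 = 0.006462
[CO3²⁻] = α₂ × DIC = 0.006462 × 3.94 = 0.02546 mmol/L
Ksp = 10^(−8.25) = 5.623×10^-9
Ω = [Ca²⁺][CO3²⁻]/Ksp = (0.930×10^-3)(2.546×10^-5) / 5.623×10^-9 = 4.21

Ω = 4.21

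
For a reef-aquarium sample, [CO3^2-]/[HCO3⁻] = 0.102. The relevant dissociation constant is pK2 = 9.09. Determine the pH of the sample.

From K2 = [H⁺][CO3^2-]/[HCO3⁻]:  pH = pK2 + log₁₀([CO3^2-]/[HCO3⁻])
log₁₀(0.102) = -0.991
pH = 9.09 + (-0.991) = 8.10

pH = 8.10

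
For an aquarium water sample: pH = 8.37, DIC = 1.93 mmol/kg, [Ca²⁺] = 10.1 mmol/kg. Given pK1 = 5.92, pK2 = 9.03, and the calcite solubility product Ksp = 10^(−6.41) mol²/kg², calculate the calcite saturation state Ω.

Ω = 8.97

α₂ = 1 / (1 + [H⁺]/K2 + [H⁺]²/(K1K2)) = 1 / (1 + 10^+0.66 + 10^-1.79)
   = 1 / (1 + 4.5709 + 0.016218) = 1/5.5871 = 0.1790
[CO3²⁻] = α₂ × DIC = 0.1790 × 1.93 = 0.3454 mmol/kg
Ksp = 10^(−6.41) = 3.890×10^-7
Ω = [Ca²⁺][CO3²⁻]/Ksp = (10.1×10^-3)(3.454×10^-4) / 3.890×10^-7 = 8.97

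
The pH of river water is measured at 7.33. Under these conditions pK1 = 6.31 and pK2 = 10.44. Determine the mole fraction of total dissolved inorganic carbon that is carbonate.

α₂ = 1 / (1 + [H⁺]/K2 + [H⁺]²/(K1K2)) = 1 / (1 + 10^+3.11 + 10^+2.09)
   = 1 / (1 + 1288.2 + 123.03) = 1/1412.3 = 0.0007081

α₂ = 0.000708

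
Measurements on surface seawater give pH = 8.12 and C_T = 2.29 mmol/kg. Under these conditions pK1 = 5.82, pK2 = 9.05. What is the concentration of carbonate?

[CO3²⁻] = 0.240 mmol/kg

α₂ = 1 / (1 + [H⁺]/K2 + [H⁺]²/(K1K2)) = 1 / (1 + 10^+0.93 + 10^-1.37)
   = 1 / (1 + 8.5114 + 0.042658) = 1/9.5540 = 0.1047
[CO3²⁻] = α₂ × DIC = 0.1047 × 2.29 = 0.240 mmol/kg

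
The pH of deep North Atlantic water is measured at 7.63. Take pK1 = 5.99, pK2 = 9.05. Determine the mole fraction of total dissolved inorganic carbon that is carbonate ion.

α₂ = 1 / (1 + [H⁺]/K2 + [H⁺]²/(K1K2)) = 1 / (1 + 10^+1.42 + 10^-0.22)
   = 1 / (1 + 26.303 + 0.60256) = 1/27.905 = 0.03584

α₂ = 0.0358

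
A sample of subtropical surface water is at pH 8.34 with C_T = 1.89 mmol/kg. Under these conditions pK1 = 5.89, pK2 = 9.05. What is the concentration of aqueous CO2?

[CO2*] = 5.60 μmol/kg

α₀ = 1 / (1 + K1/[H⁺] + K1K2/[H⁺]²) = 1 / (1 + 10^+2.45 + 10^+1.74)
   = 1 / (1 + 281.84 + 54.954) = 1/337.79 = 0.002960
[CO2*] = α₀ × DIC = 0.002960 × 1.89 = 0.00560 mmol/kg = 5.60 μmol/kg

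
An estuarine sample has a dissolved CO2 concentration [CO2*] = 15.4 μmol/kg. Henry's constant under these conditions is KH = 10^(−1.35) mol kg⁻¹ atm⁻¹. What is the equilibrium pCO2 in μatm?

KH = 10^(−1.35) = 4.467×10^-2 mol kg⁻¹ atm⁻¹
pCO2 = [CO2*]/KH = 15.4×10^-6 / 4.467×10^-2 = 3.45×10^-4 atm = 345 μatm

pCO2 = 345 μatm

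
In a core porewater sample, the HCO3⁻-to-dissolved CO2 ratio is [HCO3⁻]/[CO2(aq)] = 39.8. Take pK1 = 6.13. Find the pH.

From K1 = [H⁺][HCO3⁻]/[CO2(aq)]:  pH = pK1 + log₁₀([HCO3⁻]/[CO2(aq)])
log₁₀(39.8) = +1.600
pH = 6.13 + (+1.600) = 7.73

pH = 7.73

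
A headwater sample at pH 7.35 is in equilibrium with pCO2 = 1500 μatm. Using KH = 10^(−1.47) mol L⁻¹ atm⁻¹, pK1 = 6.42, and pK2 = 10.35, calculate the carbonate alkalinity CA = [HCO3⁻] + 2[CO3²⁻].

[CO2*] = KH · pCO2 = 10^(−1.47) × 1500×10^-6 = 5.083×10^-5 mol/L
α₀ = 1/(1 + K1/[H⁺] + K1K2/[H⁺]²) = 1/(1 + 10^+0.93 + 10^-2.07) = 0.1050
DIC = [CO2*]/α₀ = 5.083×10^-5 / 0.1050 = 0.4839 mmol/L
CA = (α₁ + 2α₂)·DIC = (0.8941 + 2×0.0008941) × 0.4839 = 0.433 mmol/L

CA = 0.433 mmol/L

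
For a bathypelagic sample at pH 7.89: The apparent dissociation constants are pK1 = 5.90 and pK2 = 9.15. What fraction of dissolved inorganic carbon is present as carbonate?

α₂ = 0.0516

α₂ = 1 / (1 + [H⁺]/K2 + [H⁺]²/(K1K2)) = 1 / (1 + 10^+1.26 + 10^-0.73)
   = 1 / (1 + 18.197 + 0.18621) = 1/19.383 = 0.05159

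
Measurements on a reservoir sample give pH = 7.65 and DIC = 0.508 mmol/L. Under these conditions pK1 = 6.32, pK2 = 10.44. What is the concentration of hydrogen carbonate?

α₁ = 1 / (1 + [H⁺]/K1 + K2/[H⁺]) = 1 / (1 + 10^-1.33 + 10^-2.79)
   = 1 / (1 + 0.046774 + 0.0016218) = 1/1.0484 = 0.9538
[HCO3⁻] = α₁ × DIC = 0.9538 × 0.508 = 0.485 mmol/L

[HCO3⁻] = 0.485 mmol/L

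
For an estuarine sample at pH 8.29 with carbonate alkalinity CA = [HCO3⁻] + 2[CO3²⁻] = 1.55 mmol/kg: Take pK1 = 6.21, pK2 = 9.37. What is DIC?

CA = [HCO3⁻] + 2[CO3²⁻] = (α₁ + 2α₂)·DIC
At pH 8.29: [H⁺]/K1 = 10^-2.08 = 0.0083176, K2/[H⁺] = 10^-1.08 = 0.083176
α₁ = 1/(1 + 0.0083176 + 0.083176) = 1/1.0915 = 0.9162; α₂ = α₁·K2/[H⁺] = 0.07620
α₁ + 2α₂ = 1.0686
DIC = CA / (α₁ + 2α₂) = 1.55 / 1.0686 = 1.45 mmol/kg

DIC = 1.45 mmol/kg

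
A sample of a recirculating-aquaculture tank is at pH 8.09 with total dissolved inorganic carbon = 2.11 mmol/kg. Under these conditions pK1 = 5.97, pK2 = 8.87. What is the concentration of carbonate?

[CO3²⁻] = 0.298 mmol/kg

α₂ = 1 / (1 + [H⁺]/K2 + [H⁺]²/(K1K2)) = 1 / (1 + 10^+0.78 + 10^-1.34)
   = 1 / (1 + 6.0256 + 0.045709) = 1/7.0713 = 0.1414
[CO3²⁻] = α₂ × DIC = 0.1414 × 2.11 = 0.298 mmol/kg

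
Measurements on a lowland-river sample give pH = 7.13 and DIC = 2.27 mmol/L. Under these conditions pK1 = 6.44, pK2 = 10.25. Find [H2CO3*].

[CO2*] = 0.385 mmol/L

α₀ = 1 / (1 + K1/[H⁺] + K1K2/[H⁺]²) = 1 / (1 + 10^+0.69 + 10^-2.43)
   = 1 / (1 + 4.8978 + 0.0037154) = 1/5.9015 = 0.1694
[CO2*] = α₀ × DIC = 0.1694 × 2.27 = 0.385 mmol/L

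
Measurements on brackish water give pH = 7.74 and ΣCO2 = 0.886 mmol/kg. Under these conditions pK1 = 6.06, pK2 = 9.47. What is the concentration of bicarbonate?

[HCO3⁻] = 0.852 mmol/kg

α₁ = 1 / (1 + [H⁺]/K1 + K2/[H⁺]) = 1 / (1 + 10^-1.68 + 10^-1.73)
   = 1 / (1 + 0.020893 + 0.018621) = 1/1.0395 = 0.9620
[HCO3⁻] = α₁ × DIC = 0.9620 × 0.886 = 0.852 mmol/kg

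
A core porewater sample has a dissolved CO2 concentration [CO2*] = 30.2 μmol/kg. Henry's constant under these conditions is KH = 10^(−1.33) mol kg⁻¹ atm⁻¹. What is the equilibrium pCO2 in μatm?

pCO2 = 646 μatm

KH = 10^(−1.33) = 4.677×10^-2 mol kg⁻¹ atm⁻¹
pCO2 = [CO2*]/KH = 30.2×10^-6 / 4.677×10^-2 = 6.46×10^-4 atm = 646 μatm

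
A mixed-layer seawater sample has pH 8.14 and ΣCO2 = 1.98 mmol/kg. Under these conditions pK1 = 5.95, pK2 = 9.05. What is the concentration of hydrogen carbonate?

α₁ = 1 / (1 + [H⁺]/K1 + K2/[H⁺]) = 1 / (1 + 10^-2.19 + 10^-0.91)
   = 1 / (1 + 0.0064565 + 0.12303) = 1/1.1295 = 0.8854
[HCO3⁻] = α₁ × DIC = 0.8854 × 1.98 = 1.75 mmol/kg

[HCO3⁻] = 1.75 mmol/kg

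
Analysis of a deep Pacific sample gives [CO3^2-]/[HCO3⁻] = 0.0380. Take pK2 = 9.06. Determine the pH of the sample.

From K2 = [H⁺][CO3^2-]/[HCO3⁻]:  pH = pK2 + log₁₀([CO3^2-]/[HCO3⁻])
log₁₀(0.0380) = -1.420
pH = 9.06 + (-1.420) = 7.64

pH = 7.64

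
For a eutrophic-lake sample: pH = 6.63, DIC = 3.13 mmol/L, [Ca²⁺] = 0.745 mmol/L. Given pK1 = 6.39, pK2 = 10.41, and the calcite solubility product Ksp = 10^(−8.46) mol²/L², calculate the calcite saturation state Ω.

α₂ = 1 / (1 + [H⁺]/K2 + [H⁺]²/(K1K2)) = 1 / (1 + 10^+3.78 + 10^+3.54)
   = 1 / (1 + 6025.6 + 3467.4) = 1/9494.0 = 0.0001053
[CO3²⁻] = α₂ × DIC = 0.0001053 × 3.13 = 0.0003297 mmol/L = 0.3297 μmol/L
Ksp = 10^(−8.46) = 3.467×10^-9
Ω = [Ca²⁺][CO3²⁻]/Ksp = (0.745×10^-3)(3.297×10^-7) / 3.467×10^-9 = 0.0708

Ω = 0.0708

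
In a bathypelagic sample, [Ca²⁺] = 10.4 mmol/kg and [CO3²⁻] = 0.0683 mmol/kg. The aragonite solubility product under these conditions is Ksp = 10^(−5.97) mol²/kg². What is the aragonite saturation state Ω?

Ksp = 10^(−5.97) = 1.072×10^-6
Ω = [Ca²⁺][CO3²⁻]/Ksp = (10.4×10^-3)(0.0683×10^-3) / 1.072×10^-6 = 0.663

Ω = 0.663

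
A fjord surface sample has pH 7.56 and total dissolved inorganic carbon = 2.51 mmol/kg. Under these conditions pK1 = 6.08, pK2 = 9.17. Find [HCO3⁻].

α₁ = 1 / (1 + [H⁺]/K1 + K2/[H⁺]) = 1 / (1 + 10^-1.48 + 10^-1.61)
   = 1 / (1 + 0.033113 + 0.024547) = 1/1.0577 = 0.9455
[HCO3⁻] = α₁ × DIC = 0.9455 × 2.51 = 2.37 mmol/kg

[HCO3⁻] = 2.37 mmol/kg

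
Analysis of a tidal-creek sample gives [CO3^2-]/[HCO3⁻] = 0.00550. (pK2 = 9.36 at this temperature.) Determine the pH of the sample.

From K2 = [H⁺][CO3^2-]/[HCO3⁻]:  pH = pK2 + log₁₀([CO3^2-]/[HCO3⁻])
log₁₀(0.00550) = -2.260
pH = 9.36 + (-2.260) = 7.10

pH = 7.10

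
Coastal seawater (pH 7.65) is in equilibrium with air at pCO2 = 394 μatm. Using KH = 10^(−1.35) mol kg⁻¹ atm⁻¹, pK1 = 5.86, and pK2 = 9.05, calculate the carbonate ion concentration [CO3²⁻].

[CO2*] = KH · pCO2 = 10^(−1.35) × 394×10^-6 = 1.760×10^-5 mol/kg
α₀ = 1/(1 + K1/[H⁺] + K1K2/[H⁺]²) = 1/(1 + 10^+1.79 + 10^+0.39) = 0.01536
DIC = [CO2*]/α₀ = 1.760×10^-5 / 0.01536 = 1.146 mmol/kg
[CO3²⁻] = α₂·DIC; α₂ = 0.03770, so [CO3²⁻] = 0.03770 × 1.146 = 0.0432 mmol/kg

[CO3²⁻] = 0.0432 mmol/kg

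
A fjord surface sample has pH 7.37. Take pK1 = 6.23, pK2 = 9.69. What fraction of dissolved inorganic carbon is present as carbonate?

α₂ = 1 / (1 + [H⁺]/K2 + [H⁺]²/(K1K2)) = 1 / (1 + 10^+2.32 + 10^+1.18)
   = 1 / (1 + 208.93 + 15.136) = 1/225.07 = 0.004443

α₂ = 0.00444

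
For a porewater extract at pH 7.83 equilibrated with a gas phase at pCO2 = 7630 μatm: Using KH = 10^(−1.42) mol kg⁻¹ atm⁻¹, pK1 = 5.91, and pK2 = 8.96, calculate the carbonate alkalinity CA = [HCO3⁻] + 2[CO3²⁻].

CA = 27.7 mmol/kg

[CO2*] = KH · pCO2 = 10^(−1.42) × 7630×10^-6 = 2.901×10^-4 mol/kg
α₀ = 1/(1 + K1/[H⁺] + K1K2/[H⁺]²) = 1/(1 + 10^+1.92 + 10^+0.79) = 0.01107
DIC = [CO2*]/α₀ = 2.901×10^-4 / 0.01107 = 26.21 mmol/kg
CA = (α₁ + 2α₂)·DIC = (0.9207 + 2×0.06825) × 26.21 = 27.7 mmol/kg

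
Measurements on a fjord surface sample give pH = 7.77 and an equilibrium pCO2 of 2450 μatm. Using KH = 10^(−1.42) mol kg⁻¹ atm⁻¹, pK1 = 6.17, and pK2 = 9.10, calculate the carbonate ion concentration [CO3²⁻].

[CO3²⁻] = 0.173 mmol/kg

[CO2*] = KH · pCO2 = 10^(−1.42) × 2450×10^-6 = 9.315×10^-5 mol/kg
α₀ = 1/(1 + K1/[H⁺] + K1K2/[H⁺]²) = 1/(1 + 10^+1.60 + 10^+0.27) = 0.02343
DIC = [CO2*]/α₀ = 9.315×10^-5 / 0.02343 = 3.975 mmol/kg
[CO3²⁻] = α₂·DIC; α₂ = 0.04364, so [CO3²⁻] = 0.04364 × 3.975 = 0.173 mmol/kg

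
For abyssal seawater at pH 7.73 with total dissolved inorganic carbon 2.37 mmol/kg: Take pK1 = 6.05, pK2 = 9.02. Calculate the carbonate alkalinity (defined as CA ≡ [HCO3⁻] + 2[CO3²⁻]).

CA = 2.44 mmol/kg

CA = [HCO3⁻] + 2[CO3²⁻] = (α₁ + 2α₂)·DIC
At pH 7.73: [H⁺]/K1 = 10^-1.68 = 0.020893, K2/[H⁺] = 10^-1.29 = 0.051286
α₁ = 1/(1 + 0.020893 + 0.051286) = 1/1.0722 = 0.9327; α₂ = α₁·K2/[H⁺] = 0.04783
α₁ + 2α₂ = 1.0283
CA = 1.0283 × 2.37 = 2.44 mmol/kg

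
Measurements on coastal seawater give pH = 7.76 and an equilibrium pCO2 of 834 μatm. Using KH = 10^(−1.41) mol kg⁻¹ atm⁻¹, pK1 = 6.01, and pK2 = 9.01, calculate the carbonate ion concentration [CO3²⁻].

[CO2*] = KH · pCO2 = 10^(−1.41) × 834×10^-6 = 3.245×10^-5 mol/kg
α₀ = 1/(1 + K1/[H⁺] + K1K2/[H⁺]²) = 1/(1 + 10^+1.75 + 10^+0.50) = 0.01656
DIC = [CO2*]/α₀ = 3.245×10^-5 / 0.01656 = 1.960 mmol/kg
[CO3²⁻] = α₂·DIC; α₂ = 0.05236, so [CO3²⁻] = 0.05236 × 1.960 = 0.103 mmol/kg

[CO3²⁻] = 0.103 mmol/kg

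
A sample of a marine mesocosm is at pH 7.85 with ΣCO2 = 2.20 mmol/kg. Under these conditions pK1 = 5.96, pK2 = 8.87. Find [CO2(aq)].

[CO2*] = 0.0256 mmol/kg

α₀ = 1 / (1 + K1/[H⁺] + K1K2/[H⁺]²) = 1 / (1 + 10^+1.89 + 10^+0.87)
   = 1 / (1 + 77.625 + 7.4131) = 1/86.038 = 0.01162
[CO2*] = α₀ × DIC = 0.01162 × 2.20 = 0.0256 mmol/kg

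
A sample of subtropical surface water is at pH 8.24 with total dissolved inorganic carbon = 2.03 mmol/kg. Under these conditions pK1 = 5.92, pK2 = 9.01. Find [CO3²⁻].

[CO3²⁻] = 0.293 mmol/kg

α₂ = 1 / (1 + [H⁺]/K2 + [H⁺]²/(K1K2)) = 1 / (1 + 10^+0.77 + 10^-1.55)
   = 1 / (1 + 5.8884 + 0.028184) = 1/6.9166 = 0.1446
[CO3²⁻] = α₂ × DIC = 0.1446 × 2.03 = 0.293 mmol/kg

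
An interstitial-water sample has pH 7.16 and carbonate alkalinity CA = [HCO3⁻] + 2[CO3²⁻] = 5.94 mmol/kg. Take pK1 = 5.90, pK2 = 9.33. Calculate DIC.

CA = [HCO3⁻] + 2[CO3²⁻] = (α₁ + 2α₂)·DIC
At pH 7.16: [H⁺]/K1 = 10^-1.26 = 0.054954, K2/[H⁺] = 10^-2.17 = 0.0067608
α₁ = 1/(1 + 0.054954 + 0.0067608) = 1/1.0617 = 0.9419; α₂ = α₁·K2/[H⁺] = 0.006368
α₁ + 2α₂ = 0.9546
DIC = CA / (α₁ + 2α₂) = 5.94 / 0.9546 = 6.22 mmol/kg

DIC = 6.22 mmol/kg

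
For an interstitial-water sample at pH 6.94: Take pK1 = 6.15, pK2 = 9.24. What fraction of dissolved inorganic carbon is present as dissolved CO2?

α₀ = 1 / (1 + K1/[H⁺] + K1K2/[H⁺]²) = 1 / (1 + 10^+0.79 + 10^-1.51)
   = 1 / (1 + 6.1660 + 0.030903) = 1/7.1969 = 0.1389

α₀ = 0.139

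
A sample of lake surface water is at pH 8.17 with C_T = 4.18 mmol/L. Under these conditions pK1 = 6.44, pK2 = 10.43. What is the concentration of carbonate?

α₂ = 1 / (1 + [H⁺]/K2 + [H⁺]²/(K1K2)) = 1 / (1 + 10^+2.26 + 10^+0.53)
   = 1 / (1 + 181.97 + 3.3884) = 1/186.36 = 0.005366
[CO3²⁻] = α₂ × DIC = 0.005366 × 4.18 = 0.0224 mmol/L

[CO3²⁻] = 0.0224 mmol/L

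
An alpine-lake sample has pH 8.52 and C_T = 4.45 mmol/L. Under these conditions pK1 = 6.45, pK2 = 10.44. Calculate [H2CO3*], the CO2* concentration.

[CO2*] = 0.0371 mmol/L

α₀ = 1 / (1 + K1/[H⁺] + K1K2/[H⁺]²) = 1 / (1 + 10^+2.07 + 10^+0.15)
   = 1 / (1 + 117.49 + 1.4125) = 1/119.90 = 0.008340
[CO2*] = α₀ × DIC = 0.008340 × 4.45 = 0.0371 mmol/L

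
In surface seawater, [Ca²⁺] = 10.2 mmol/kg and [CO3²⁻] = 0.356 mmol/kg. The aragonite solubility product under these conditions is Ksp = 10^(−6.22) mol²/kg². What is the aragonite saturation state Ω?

Ω = 6.03

Ksp = 10^(−6.22) = 6.026×10^-7
Ω = [Ca²⁺][CO3²⁻]/Ksp = (10.2×10^-3)(0.356×10^-3) / 6.026×10^-7 = 6.03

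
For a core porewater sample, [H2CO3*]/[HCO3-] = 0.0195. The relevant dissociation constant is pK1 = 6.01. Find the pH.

pH = 7.72

From K1 = [H⁺][HCO3-]/[H2CO3*]:  pH = pK1 − log₁₀([H2CO3*]/[HCO3-])
log₁₀(0.0195) = -1.710
pH = 6.01 − (-1.710) = 7.72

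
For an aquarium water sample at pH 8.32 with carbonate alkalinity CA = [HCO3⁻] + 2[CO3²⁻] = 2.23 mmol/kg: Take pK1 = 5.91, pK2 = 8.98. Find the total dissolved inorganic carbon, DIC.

CA = [HCO3⁻] + 2[CO3²⁻] = (α₁ + 2α₂)·DIC
At pH 8.32: [H⁺]/K1 = 10^-2.41 = 0.0038905, K2/[H⁺] = 10^-0.66 = 0.21878
α₁ = 1/(1 + 0.0038905 + 0.21878) = 1/1.2227 = 0.8179; α₂ = α₁·K2/[H⁺] = 0.1789
α₁ + 2α₂ = 1.1758
DIC = CA / (α₁ + 2α₂) = 2.23 / 1.1758 = 1.90 mmol/kg

DIC = 1.90 mmol/kg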